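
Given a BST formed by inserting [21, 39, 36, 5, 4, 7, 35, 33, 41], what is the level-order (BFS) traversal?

Tree insertion order: [21, 39, 36, 5, 4, 7, 35, 33, 41]
Tree (level-order array): [21, 5, 39, 4, 7, 36, 41, None, None, None, None, 35, None, None, None, 33]
BFS from the root, enqueuing left then right child of each popped node:
  queue [21] -> pop 21, enqueue [5, 39], visited so far: [21]
  queue [5, 39] -> pop 5, enqueue [4, 7], visited so far: [21, 5]
  queue [39, 4, 7] -> pop 39, enqueue [36, 41], visited so far: [21, 5, 39]
  queue [4, 7, 36, 41] -> pop 4, enqueue [none], visited so far: [21, 5, 39, 4]
  queue [7, 36, 41] -> pop 7, enqueue [none], visited so far: [21, 5, 39, 4, 7]
  queue [36, 41] -> pop 36, enqueue [35], visited so far: [21, 5, 39, 4, 7, 36]
  queue [41, 35] -> pop 41, enqueue [none], visited so far: [21, 5, 39, 4, 7, 36, 41]
  queue [35] -> pop 35, enqueue [33], visited so far: [21, 5, 39, 4, 7, 36, 41, 35]
  queue [33] -> pop 33, enqueue [none], visited so far: [21, 5, 39, 4, 7, 36, 41, 35, 33]
Result: [21, 5, 39, 4, 7, 36, 41, 35, 33]


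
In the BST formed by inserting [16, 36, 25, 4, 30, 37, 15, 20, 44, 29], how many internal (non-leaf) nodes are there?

Tree built from: [16, 36, 25, 4, 30, 37, 15, 20, 44, 29]
Tree (level-order array): [16, 4, 36, None, 15, 25, 37, None, None, 20, 30, None, 44, None, None, 29]
Rule: An internal node has at least one child.
Per-node child counts:
  node 16: 2 child(ren)
  node 4: 1 child(ren)
  node 15: 0 child(ren)
  node 36: 2 child(ren)
  node 25: 2 child(ren)
  node 20: 0 child(ren)
  node 30: 1 child(ren)
  node 29: 0 child(ren)
  node 37: 1 child(ren)
  node 44: 0 child(ren)
Matching nodes: [16, 4, 36, 25, 30, 37]
Count of internal (non-leaf) nodes: 6


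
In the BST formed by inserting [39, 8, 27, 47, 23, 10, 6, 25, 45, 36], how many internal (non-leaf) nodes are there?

Tree built from: [39, 8, 27, 47, 23, 10, 6, 25, 45, 36]
Tree (level-order array): [39, 8, 47, 6, 27, 45, None, None, None, 23, 36, None, None, 10, 25]
Rule: An internal node has at least one child.
Per-node child counts:
  node 39: 2 child(ren)
  node 8: 2 child(ren)
  node 6: 0 child(ren)
  node 27: 2 child(ren)
  node 23: 2 child(ren)
  node 10: 0 child(ren)
  node 25: 0 child(ren)
  node 36: 0 child(ren)
  node 47: 1 child(ren)
  node 45: 0 child(ren)
Matching nodes: [39, 8, 27, 23, 47]
Count of internal (non-leaf) nodes: 5


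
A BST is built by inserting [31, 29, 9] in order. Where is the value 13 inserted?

Starting tree (level order): [31, 29, None, 9]
Insertion path: 31 -> 29 -> 9
Result: insert 13 as right child of 9
Final tree (level order): [31, 29, None, 9, None, None, 13]


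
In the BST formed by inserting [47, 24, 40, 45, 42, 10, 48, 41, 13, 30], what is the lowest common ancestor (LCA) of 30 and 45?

Tree insertion order: [47, 24, 40, 45, 42, 10, 48, 41, 13, 30]
Tree (level-order array): [47, 24, 48, 10, 40, None, None, None, 13, 30, 45, None, None, None, None, 42, None, 41]
In a BST, the LCA of p=30, q=45 is the first node v on the
root-to-leaf path with p <= v <= q (go left if both < v, right if both > v).
Walk from root:
  at 47: both 30 and 45 < 47, go left
  at 24: both 30 and 45 > 24, go right
  at 40: 30 <= 40 <= 45, this is the LCA
LCA = 40


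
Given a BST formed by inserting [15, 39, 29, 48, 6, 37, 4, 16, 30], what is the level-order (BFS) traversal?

Tree insertion order: [15, 39, 29, 48, 6, 37, 4, 16, 30]
Tree (level-order array): [15, 6, 39, 4, None, 29, 48, None, None, 16, 37, None, None, None, None, 30]
BFS from the root, enqueuing left then right child of each popped node:
  queue [15] -> pop 15, enqueue [6, 39], visited so far: [15]
  queue [6, 39] -> pop 6, enqueue [4], visited so far: [15, 6]
  queue [39, 4] -> pop 39, enqueue [29, 48], visited so far: [15, 6, 39]
  queue [4, 29, 48] -> pop 4, enqueue [none], visited so far: [15, 6, 39, 4]
  queue [29, 48] -> pop 29, enqueue [16, 37], visited so far: [15, 6, 39, 4, 29]
  queue [48, 16, 37] -> pop 48, enqueue [none], visited so far: [15, 6, 39, 4, 29, 48]
  queue [16, 37] -> pop 16, enqueue [none], visited so far: [15, 6, 39, 4, 29, 48, 16]
  queue [37] -> pop 37, enqueue [30], visited so far: [15, 6, 39, 4, 29, 48, 16, 37]
  queue [30] -> pop 30, enqueue [none], visited so far: [15, 6, 39, 4, 29, 48, 16, 37, 30]
Result: [15, 6, 39, 4, 29, 48, 16, 37, 30]


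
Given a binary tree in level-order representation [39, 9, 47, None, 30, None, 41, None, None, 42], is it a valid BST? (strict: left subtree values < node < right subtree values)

Level-order array: [39, 9, 47, None, 30, None, 41, None, None, 42]
Validate using subtree bounds (lo, hi): at each node, require lo < value < hi,
then recurse left with hi=value and right with lo=value.
Preorder trace (stopping at first violation):
  at node 39 with bounds (-inf, +inf): OK
  at node 9 with bounds (-inf, 39): OK
  at node 30 with bounds (9, 39): OK
  at node 47 with bounds (39, +inf): OK
  at node 41 with bounds (47, +inf): VIOLATION
Node 41 violates its bound: not (47 < 41 < +inf).
Result: Not a valid BST


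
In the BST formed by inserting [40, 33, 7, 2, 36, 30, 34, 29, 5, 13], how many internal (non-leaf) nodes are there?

Tree built from: [40, 33, 7, 2, 36, 30, 34, 29, 5, 13]
Tree (level-order array): [40, 33, None, 7, 36, 2, 30, 34, None, None, 5, 29, None, None, None, None, None, 13]
Rule: An internal node has at least one child.
Per-node child counts:
  node 40: 1 child(ren)
  node 33: 2 child(ren)
  node 7: 2 child(ren)
  node 2: 1 child(ren)
  node 5: 0 child(ren)
  node 30: 1 child(ren)
  node 29: 1 child(ren)
  node 13: 0 child(ren)
  node 36: 1 child(ren)
  node 34: 0 child(ren)
Matching nodes: [40, 33, 7, 2, 30, 29, 36]
Count of internal (non-leaf) nodes: 7


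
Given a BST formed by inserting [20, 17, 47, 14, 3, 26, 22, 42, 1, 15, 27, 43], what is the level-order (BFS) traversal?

Tree insertion order: [20, 17, 47, 14, 3, 26, 22, 42, 1, 15, 27, 43]
Tree (level-order array): [20, 17, 47, 14, None, 26, None, 3, 15, 22, 42, 1, None, None, None, None, None, 27, 43]
BFS from the root, enqueuing left then right child of each popped node:
  queue [20] -> pop 20, enqueue [17, 47], visited so far: [20]
  queue [17, 47] -> pop 17, enqueue [14], visited so far: [20, 17]
  queue [47, 14] -> pop 47, enqueue [26], visited so far: [20, 17, 47]
  queue [14, 26] -> pop 14, enqueue [3, 15], visited so far: [20, 17, 47, 14]
  queue [26, 3, 15] -> pop 26, enqueue [22, 42], visited so far: [20, 17, 47, 14, 26]
  queue [3, 15, 22, 42] -> pop 3, enqueue [1], visited so far: [20, 17, 47, 14, 26, 3]
  queue [15, 22, 42, 1] -> pop 15, enqueue [none], visited so far: [20, 17, 47, 14, 26, 3, 15]
  queue [22, 42, 1] -> pop 22, enqueue [none], visited so far: [20, 17, 47, 14, 26, 3, 15, 22]
  queue [42, 1] -> pop 42, enqueue [27, 43], visited so far: [20, 17, 47, 14, 26, 3, 15, 22, 42]
  queue [1, 27, 43] -> pop 1, enqueue [none], visited so far: [20, 17, 47, 14, 26, 3, 15, 22, 42, 1]
  queue [27, 43] -> pop 27, enqueue [none], visited so far: [20, 17, 47, 14, 26, 3, 15, 22, 42, 1, 27]
  queue [43] -> pop 43, enqueue [none], visited so far: [20, 17, 47, 14, 26, 3, 15, 22, 42, 1, 27, 43]
Result: [20, 17, 47, 14, 26, 3, 15, 22, 42, 1, 27, 43]


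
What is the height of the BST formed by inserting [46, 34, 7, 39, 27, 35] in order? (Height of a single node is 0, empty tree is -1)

Insertion order: [46, 34, 7, 39, 27, 35]
Tree (level-order array): [46, 34, None, 7, 39, None, 27, 35]
Compute height bottom-up (empty subtree = -1):
  height(27) = 1 + max(-1, -1) = 0
  height(7) = 1 + max(-1, 0) = 1
  height(35) = 1 + max(-1, -1) = 0
  height(39) = 1 + max(0, -1) = 1
  height(34) = 1 + max(1, 1) = 2
  height(46) = 1 + max(2, -1) = 3
Height = 3


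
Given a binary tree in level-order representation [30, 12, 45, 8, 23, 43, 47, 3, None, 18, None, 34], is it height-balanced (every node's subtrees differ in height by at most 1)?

Tree (level-order array): [30, 12, 45, 8, 23, 43, 47, 3, None, 18, None, 34]
Definition: a tree is height-balanced if, at every node, |h(left) - h(right)| <= 1 (empty subtree has height -1).
Bottom-up per-node check:
  node 3: h_left=-1, h_right=-1, diff=0 [OK], height=0
  node 8: h_left=0, h_right=-1, diff=1 [OK], height=1
  node 18: h_left=-1, h_right=-1, diff=0 [OK], height=0
  node 23: h_left=0, h_right=-1, diff=1 [OK], height=1
  node 12: h_left=1, h_right=1, diff=0 [OK], height=2
  node 34: h_left=-1, h_right=-1, diff=0 [OK], height=0
  node 43: h_left=0, h_right=-1, diff=1 [OK], height=1
  node 47: h_left=-1, h_right=-1, diff=0 [OK], height=0
  node 45: h_left=1, h_right=0, diff=1 [OK], height=2
  node 30: h_left=2, h_right=2, diff=0 [OK], height=3
All nodes satisfy the balance condition.
Result: Balanced


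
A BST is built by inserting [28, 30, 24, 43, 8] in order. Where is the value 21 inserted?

Starting tree (level order): [28, 24, 30, 8, None, None, 43]
Insertion path: 28 -> 24 -> 8
Result: insert 21 as right child of 8
Final tree (level order): [28, 24, 30, 8, None, None, 43, None, 21]


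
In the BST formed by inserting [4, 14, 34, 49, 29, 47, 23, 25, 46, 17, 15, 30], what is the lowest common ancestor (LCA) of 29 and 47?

Tree insertion order: [4, 14, 34, 49, 29, 47, 23, 25, 46, 17, 15, 30]
Tree (level-order array): [4, None, 14, None, 34, 29, 49, 23, 30, 47, None, 17, 25, None, None, 46, None, 15]
In a BST, the LCA of p=29, q=47 is the first node v on the
root-to-leaf path with p <= v <= q (go left if both < v, right if both > v).
Walk from root:
  at 4: both 29 and 47 > 4, go right
  at 14: both 29 and 47 > 14, go right
  at 34: 29 <= 34 <= 47, this is the LCA
LCA = 34


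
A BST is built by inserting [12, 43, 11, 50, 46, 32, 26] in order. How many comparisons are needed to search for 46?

Search path for 46: 12 -> 43 -> 50 -> 46
Found: True
Comparisons: 4


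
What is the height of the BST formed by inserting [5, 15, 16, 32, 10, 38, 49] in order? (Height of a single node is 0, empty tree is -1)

Insertion order: [5, 15, 16, 32, 10, 38, 49]
Tree (level-order array): [5, None, 15, 10, 16, None, None, None, 32, None, 38, None, 49]
Compute height bottom-up (empty subtree = -1):
  height(10) = 1 + max(-1, -1) = 0
  height(49) = 1 + max(-1, -1) = 0
  height(38) = 1 + max(-1, 0) = 1
  height(32) = 1 + max(-1, 1) = 2
  height(16) = 1 + max(-1, 2) = 3
  height(15) = 1 + max(0, 3) = 4
  height(5) = 1 + max(-1, 4) = 5
Height = 5


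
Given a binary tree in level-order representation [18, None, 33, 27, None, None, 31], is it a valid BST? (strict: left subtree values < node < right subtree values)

Level-order array: [18, None, 33, 27, None, None, 31]
Validate using subtree bounds (lo, hi): at each node, require lo < value < hi,
then recurse left with hi=value and right with lo=value.
Preorder trace (stopping at first violation):
  at node 18 with bounds (-inf, +inf): OK
  at node 33 with bounds (18, +inf): OK
  at node 27 with bounds (18, 33): OK
  at node 31 with bounds (27, 33): OK
No violation found at any node.
Result: Valid BST


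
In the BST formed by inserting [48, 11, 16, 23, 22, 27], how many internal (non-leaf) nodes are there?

Tree built from: [48, 11, 16, 23, 22, 27]
Tree (level-order array): [48, 11, None, None, 16, None, 23, 22, 27]
Rule: An internal node has at least one child.
Per-node child counts:
  node 48: 1 child(ren)
  node 11: 1 child(ren)
  node 16: 1 child(ren)
  node 23: 2 child(ren)
  node 22: 0 child(ren)
  node 27: 0 child(ren)
Matching nodes: [48, 11, 16, 23]
Count of internal (non-leaf) nodes: 4


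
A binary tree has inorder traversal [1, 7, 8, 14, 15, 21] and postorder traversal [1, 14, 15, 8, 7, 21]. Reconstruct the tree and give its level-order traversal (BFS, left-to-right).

Inorder:   [1, 7, 8, 14, 15, 21]
Postorder: [1, 14, 15, 8, 7, 21]
Algorithm: postorder visits root last, so walk postorder right-to-left;
each value is the root of the current inorder slice — split it at that
value, recurse on the right subtree first, then the left.
Recursive splits:
  root=21; inorder splits into left=[1, 7, 8, 14, 15], right=[]
  root=7; inorder splits into left=[1], right=[8, 14, 15]
  root=8; inorder splits into left=[], right=[14, 15]
  root=15; inorder splits into left=[14], right=[]
  root=14; inorder splits into left=[], right=[]
  root=1; inorder splits into left=[], right=[]
Reconstructed level-order: [21, 7, 1, 8, 15, 14]


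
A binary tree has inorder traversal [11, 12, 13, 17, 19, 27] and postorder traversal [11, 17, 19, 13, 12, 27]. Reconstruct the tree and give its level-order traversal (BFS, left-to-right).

Inorder:   [11, 12, 13, 17, 19, 27]
Postorder: [11, 17, 19, 13, 12, 27]
Algorithm: postorder visits root last, so walk postorder right-to-left;
each value is the root of the current inorder slice — split it at that
value, recurse on the right subtree first, then the left.
Recursive splits:
  root=27; inorder splits into left=[11, 12, 13, 17, 19], right=[]
  root=12; inorder splits into left=[11], right=[13, 17, 19]
  root=13; inorder splits into left=[], right=[17, 19]
  root=19; inorder splits into left=[17], right=[]
  root=17; inorder splits into left=[], right=[]
  root=11; inorder splits into left=[], right=[]
Reconstructed level-order: [27, 12, 11, 13, 19, 17]


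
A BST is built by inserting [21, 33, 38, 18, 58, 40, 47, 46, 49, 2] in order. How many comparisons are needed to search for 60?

Search path for 60: 21 -> 33 -> 38 -> 58
Found: False
Comparisons: 4


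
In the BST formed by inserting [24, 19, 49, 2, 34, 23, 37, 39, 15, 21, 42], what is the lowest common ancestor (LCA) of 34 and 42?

Tree insertion order: [24, 19, 49, 2, 34, 23, 37, 39, 15, 21, 42]
Tree (level-order array): [24, 19, 49, 2, 23, 34, None, None, 15, 21, None, None, 37, None, None, None, None, None, 39, None, 42]
In a BST, the LCA of p=34, q=42 is the first node v on the
root-to-leaf path with p <= v <= q (go left if both < v, right if both > v).
Walk from root:
  at 24: both 34 and 42 > 24, go right
  at 49: both 34 and 42 < 49, go left
  at 34: 34 <= 34 <= 42, this is the LCA
LCA = 34


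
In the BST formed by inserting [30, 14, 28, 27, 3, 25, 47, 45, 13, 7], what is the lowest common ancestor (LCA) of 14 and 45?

Tree insertion order: [30, 14, 28, 27, 3, 25, 47, 45, 13, 7]
Tree (level-order array): [30, 14, 47, 3, 28, 45, None, None, 13, 27, None, None, None, 7, None, 25]
In a BST, the LCA of p=14, q=45 is the first node v on the
root-to-leaf path with p <= v <= q (go left if both < v, right if both > v).
Walk from root:
  at 30: 14 <= 30 <= 45, this is the LCA
LCA = 30


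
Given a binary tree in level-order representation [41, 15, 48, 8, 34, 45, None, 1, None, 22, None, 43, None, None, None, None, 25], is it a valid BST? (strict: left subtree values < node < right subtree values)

Level-order array: [41, 15, 48, 8, 34, 45, None, 1, None, 22, None, 43, None, None, None, None, 25]
Validate using subtree bounds (lo, hi): at each node, require lo < value < hi,
then recurse left with hi=value and right with lo=value.
Preorder trace (stopping at first violation):
  at node 41 with bounds (-inf, +inf): OK
  at node 15 with bounds (-inf, 41): OK
  at node 8 with bounds (-inf, 15): OK
  at node 1 with bounds (-inf, 8): OK
  at node 34 with bounds (15, 41): OK
  at node 22 with bounds (15, 34): OK
  at node 25 with bounds (22, 34): OK
  at node 48 with bounds (41, +inf): OK
  at node 45 with bounds (41, 48): OK
  at node 43 with bounds (41, 45): OK
No violation found at any node.
Result: Valid BST


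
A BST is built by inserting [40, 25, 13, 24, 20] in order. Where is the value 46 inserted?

Starting tree (level order): [40, 25, None, 13, None, None, 24, 20]
Insertion path: 40
Result: insert 46 as right child of 40
Final tree (level order): [40, 25, 46, 13, None, None, None, None, 24, 20]


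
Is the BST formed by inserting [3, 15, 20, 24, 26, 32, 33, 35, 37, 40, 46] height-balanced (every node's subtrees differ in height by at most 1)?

Tree (level-order array): [3, None, 15, None, 20, None, 24, None, 26, None, 32, None, 33, None, 35, None, 37, None, 40, None, 46]
Definition: a tree is height-balanced if, at every node, |h(left) - h(right)| <= 1 (empty subtree has height -1).
Bottom-up per-node check:
  node 46: h_left=-1, h_right=-1, diff=0 [OK], height=0
  node 40: h_left=-1, h_right=0, diff=1 [OK], height=1
  node 37: h_left=-1, h_right=1, diff=2 [FAIL (|-1-1|=2 > 1)], height=2
  node 35: h_left=-1, h_right=2, diff=3 [FAIL (|-1-2|=3 > 1)], height=3
  node 33: h_left=-1, h_right=3, diff=4 [FAIL (|-1-3|=4 > 1)], height=4
  node 32: h_left=-1, h_right=4, diff=5 [FAIL (|-1-4|=5 > 1)], height=5
  node 26: h_left=-1, h_right=5, diff=6 [FAIL (|-1-5|=6 > 1)], height=6
  node 24: h_left=-1, h_right=6, diff=7 [FAIL (|-1-6|=7 > 1)], height=7
  node 20: h_left=-1, h_right=7, diff=8 [FAIL (|-1-7|=8 > 1)], height=8
  node 15: h_left=-1, h_right=8, diff=9 [FAIL (|-1-8|=9 > 1)], height=9
  node 3: h_left=-1, h_right=9, diff=10 [FAIL (|-1-9|=10 > 1)], height=10
Node 37 violates the condition: |-1 - 1| = 2 > 1.
Result: Not balanced


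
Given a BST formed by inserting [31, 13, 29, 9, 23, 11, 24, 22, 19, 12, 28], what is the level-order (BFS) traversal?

Tree insertion order: [31, 13, 29, 9, 23, 11, 24, 22, 19, 12, 28]
Tree (level-order array): [31, 13, None, 9, 29, None, 11, 23, None, None, 12, 22, 24, None, None, 19, None, None, 28]
BFS from the root, enqueuing left then right child of each popped node:
  queue [31] -> pop 31, enqueue [13], visited so far: [31]
  queue [13] -> pop 13, enqueue [9, 29], visited so far: [31, 13]
  queue [9, 29] -> pop 9, enqueue [11], visited so far: [31, 13, 9]
  queue [29, 11] -> pop 29, enqueue [23], visited so far: [31, 13, 9, 29]
  queue [11, 23] -> pop 11, enqueue [12], visited so far: [31, 13, 9, 29, 11]
  queue [23, 12] -> pop 23, enqueue [22, 24], visited so far: [31, 13, 9, 29, 11, 23]
  queue [12, 22, 24] -> pop 12, enqueue [none], visited so far: [31, 13, 9, 29, 11, 23, 12]
  queue [22, 24] -> pop 22, enqueue [19], visited so far: [31, 13, 9, 29, 11, 23, 12, 22]
  queue [24, 19] -> pop 24, enqueue [28], visited so far: [31, 13, 9, 29, 11, 23, 12, 22, 24]
  queue [19, 28] -> pop 19, enqueue [none], visited so far: [31, 13, 9, 29, 11, 23, 12, 22, 24, 19]
  queue [28] -> pop 28, enqueue [none], visited so far: [31, 13, 9, 29, 11, 23, 12, 22, 24, 19, 28]
Result: [31, 13, 9, 29, 11, 23, 12, 22, 24, 19, 28]


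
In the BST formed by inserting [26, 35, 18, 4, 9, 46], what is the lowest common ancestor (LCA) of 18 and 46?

Tree insertion order: [26, 35, 18, 4, 9, 46]
Tree (level-order array): [26, 18, 35, 4, None, None, 46, None, 9]
In a BST, the LCA of p=18, q=46 is the first node v on the
root-to-leaf path with p <= v <= q (go left if both < v, right if both > v).
Walk from root:
  at 26: 18 <= 26 <= 46, this is the LCA
LCA = 26


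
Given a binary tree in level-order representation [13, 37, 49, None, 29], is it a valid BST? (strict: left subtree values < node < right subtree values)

Level-order array: [13, 37, 49, None, 29]
Validate using subtree bounds (lo, hi): at each node, require lo < value < hi,
then recurse left with hi=value and right with lo=value.
Preorder trace (stopping at first violation):
  at node 13 with bounds (-inf, +inf): OK
  at node 37 with bounds (-inf, 13): VIOLATION
Node 37 violates its bound: not (-inf < 37 < 13).
Result: Not a valid BST


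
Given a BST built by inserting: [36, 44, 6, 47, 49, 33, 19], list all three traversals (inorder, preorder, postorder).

Tree insertion order: [36, 44, 6, 47, 49, 33, 19]
Tree (level-order array): [36, 6, 44, None, 33, None, 47, 19, None, None, 49]
Inorder (L, root, R): [6, 19, 33, 36, 44, 47, 49]
Preorder (root, L, R): [36, 6, 33, 19, 44, 47, 49]
Postorder (L, R, root): [19, 33, 6, 49, 47, 44, 36]


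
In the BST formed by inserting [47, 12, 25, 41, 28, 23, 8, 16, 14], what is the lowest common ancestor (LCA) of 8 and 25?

Tree insertion order: [47, 12, 25, 41, 28, 23, 8, 16, 14]
Tree (level-order array): [47, 12, None, 8, 25, None, None, 23, 41, 16, None, 28, None, 14]
In a BST, the LCA of p=8, q=25 is the first node v on the
root-to-leaf path with p <= v <= q (go left if both < v, right if both > v).
Walk from root:
  at 47: both 8 and 25 < 47, go left
  at 12: 8 <= 12 <= 25, this is the LCA
LCA = 12


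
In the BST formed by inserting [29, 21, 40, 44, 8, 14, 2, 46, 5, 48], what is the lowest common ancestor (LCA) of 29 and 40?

Tree insertion order: [29, 21, 40, 44, 8, 14, 2, 46, 5, 48]
Tree (level-order array): [29, 21, 40, 8, None, None, 44, 2, 14, None, 46, None, 5, None, None, None, 48]
In a BST, the LCA of p=29, q=40 is the first node v on the
root-to-leaf path with p <= v <= q (go left if both < v, right if both > v).
Walk from root:
  at 29: 29 <= 29 <= 40, this is the LCA
LCA = 29


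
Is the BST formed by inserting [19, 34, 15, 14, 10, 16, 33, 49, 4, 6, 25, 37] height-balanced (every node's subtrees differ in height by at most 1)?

Tree (level-order array): [19, 15, 34, 14, 16, 33, 49, 10, None, None, None, 25, None, 37, None, 4, None, None, None, None, None, None, 6]
Definition: a tree is height-balanced if, at every node, |h(left) - h(right)| <= 1 (empty subtree has height -1).
Bottom-up per-node check:
  node 6: h_left=-1, h_right=-1, diff=0 [OK], height=0
  node 4: h_left=-1, h_right=0, diff=1 [OK], height=1
  node 10: h_left=1, h_right=-1, diff=2 [FAIL (|1--1|=2 > 1)], height=2
  node 14: h_left=2, h_right=-1, diff=3 [FAIL (|2--1|=3 > 1)], height=3
  node 16: h_left=-1, h_right=-1, diff=0 [OK], height=0
  node 15: h_left=3, h_right=0, diff=3 [FAIL (|3-0|=3 > 1)], height=4
  node 25: h_left=-1, h_right=-1, diff=0 [OK], height=0
  node 33: h_left=0, h_right=-1, diff=1 [OK], height=1
  node 37: h_left=-1, h_right=-1, diff=0 [OK], height=0
  node 49: h_left=0, h_right=-1, diff=1 [OK], height=1
  node 34: h_left=1, h_right=1, diff=0 [OK], height=2
  node 19: h_left=4, h_right=2, diff=2 [FAIL (|4-2|=2 > 1)], height=5
Node 10 violates the condition: |1 - -1| = 2 > 1.
Result: Not balanced


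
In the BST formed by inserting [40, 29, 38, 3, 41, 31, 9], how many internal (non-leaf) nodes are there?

Tree built from: [40, 29, 38, 3, 41, 31, 9]
Tree (level-order array): [40, 29, 41, 3, 38, None, None, None, 9, 31]
Rule: An internal node has at least one child.
Per-node child counts:
  node 40: 2 child(ren)
  node 29: 2 child(ren)
  node 3: 1 child(ren)
  node 9: 0 child(ren)
  node 38: 1 child(ren)
  node 31: 0 child(ren)
  node 41: 0 child(ren)
Matching nodes: [40, 29, 3, 38]
Count of internal (non-leaf) nodes: 4


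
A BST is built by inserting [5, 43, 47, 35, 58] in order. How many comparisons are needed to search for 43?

Search path for 43: 5 -> 43
Found: True
Comparisons: 2


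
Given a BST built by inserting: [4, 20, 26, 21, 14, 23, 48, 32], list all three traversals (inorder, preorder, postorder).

Tree insertion order: [4, 20, 26, 21, 14, 23, 48, 32]
Tree (level-order array): [4, None, 20, 14, 26, None, None, 21, 48, None, 23, 32]
Inorder (L, root, R): [4, 14, 20, 21, 23, 26, 32, 48]
Preorder (root, L, R): [4, 20, 14, 26, 21, 23, 48, 32]
Postorder (L, R, root): [14, 23, 21, 32, 48, 26, 20, 4]


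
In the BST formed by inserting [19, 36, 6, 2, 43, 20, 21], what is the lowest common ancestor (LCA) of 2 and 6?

Tree insertion order: [19, 36, 6, 2, 43, 20, 21]
Tree (level-order array): [19, 6, 36, 2, None, 20, 43, None, None, None, 21]
In a BST, the LCA of p=2, q=6 is the first node v on the
root-to-leaf path with p <= v <= q (go left if both < v, right if both > v).
Walk from root:
  at 19: both 2 and 6 < 19, go left
  at 6: 2 <= 6 <= 6, this is the LCA
LCA = 6


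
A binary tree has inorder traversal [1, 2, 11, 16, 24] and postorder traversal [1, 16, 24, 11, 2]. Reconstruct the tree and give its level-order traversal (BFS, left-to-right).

Inorder:   [1, 2, 11, 16, 24]
Postorder: [1, 16, 24, 11, 2]
Algorithm: postorder visits root last, so walk postorder right-to-left;
each value is the root of the current inorder slice — split it at that
value, recurse on the right subtree first, then the left.
Recursive splits:
  root=2; inorder splits into left=[1], right=[11, 16, 24]
  root=11; inorder splits into left=[], right=[16, 24]
  root=24; inorder splits into left=[16], right=[]
  root=16; inorder splits into left=[], right=[]
  root=1; inorder splits into left=[], right=[]
Reconstructed level-order: [2, 1, 11, 24, 16]


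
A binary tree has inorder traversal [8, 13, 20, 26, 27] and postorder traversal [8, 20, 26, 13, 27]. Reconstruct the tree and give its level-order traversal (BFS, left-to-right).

Inorder:   [8, 13, 20, 26, 27]
Postorder: [8, 20, 26, 13, 27]
Algorithm: postorder visits root last, so walk postorder right-to-left;
each value is the root of the current inorder slice — split it at that
value, recurse on the right subtree first, then the left.
Recursive splits:
  root=27; inorder splits into left=[8, 13, 20, 26], right=[]
  root=13; inorder splits into left=[8], right=[20, 26]
  root=26; inorder splits into left=[20], right=[]
  root=20; inorder splits into left=[], right=[]
  root=8; inorder splits into left=[], right=[]
Reconstructed level-order: [27, 13, 8, 26, 20]


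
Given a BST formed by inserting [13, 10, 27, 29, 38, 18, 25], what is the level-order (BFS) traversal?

Tree insertion order: [13, 10, 27, 29, 38, 18, 25]
Tree (level-order array): [13, 10, 27, None, None, 18, 29, None, 25, None, 38]
BFS from the root, enqueuing left then right child of each popped node:
  queue [13] -> pop 13, enqueue [10, 27], visited so far: [13]
  queue [10, 27] -> pop 10, enqueue [none], visited so far: [13, 10]
  queue [27] -> pop 27, enqueue [18, 29], visited so far: [13, 10, 27]
  queue [18, 29] -> pop 18, enqueue [25], visited so far: [13, 10, 27, 18]
  queue [29, 25] -> pop 29, enqueue [38], visited so far: [13, 10, 27, 18, 29]
  queue [25, 38] -> pop 25, enqueue [none], visited so far: [13, 10, 27, 18, 29, 25]
  queue [38] -> pop 38, enqueue [none], visited so far: [13, 10, 27, 18, 29, 25, 38]
Result: [13, 10, 27, 18, 29, 25, 38]


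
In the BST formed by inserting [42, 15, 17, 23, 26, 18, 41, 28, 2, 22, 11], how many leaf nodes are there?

Tree built from: [42, 15, 17, 23, 26, 18, 41, 28, 2, 22, 11]
Tree (level-order array): [42, 15, None, 2, 17, None, 11, None, 23, None, None, 18, 26, None, 22, None, 41, None, None, 28]
Rule: A leaf has 0 children.
Per-node child counts:
  node 42: 1 child(ren)
  node 15: 2 child(ren)
  node 2: 1 child(ren)
  node 11: 0 child(ren)
  node 17: 1 child(ren)
  node 23: 2 child(ren)
  node 18: 1 child(ren)
  node 22: 0 child(ren)
  node 26: 1 child(ren)
  node 41: 1 child(ren)
  node 28: 0 child(ren)
Matching nodes: [11, 22, 28]
Count of leaf nodes: 3


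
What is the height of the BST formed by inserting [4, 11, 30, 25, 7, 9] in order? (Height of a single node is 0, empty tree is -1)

Insertion order: [4, 11, 30, 25, 7, 9]
Tree (level-order array): [4, None, 11, 7, 30, None, 9, 25]
Compute height bottom-up (empty subtree = -1):
  height(9) = 1 + max(-1, -1) = 0
  height(7) = 1 + max(-1, 0) = 1
  height(25) = 1 + max(-1, -1) = 0
  height(30) = 1 + max(0, -1) = 1
  height(11) = 1 + max(1, 1) = 2
  height(4) = 1 + max(-1, 2) = 3
Height = 3


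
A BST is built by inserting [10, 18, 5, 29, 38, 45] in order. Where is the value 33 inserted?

Starting tree (level order): [10, 5, 18, None, None, None, 29, None, 38, None, 45]
Insertion path: 10 -> 18 -> 29 -> 38
Result: insert 33 as left child of 38
Final tree (level order): [10, 5, 18, None, None, None, 29, None, 38, 33, 45]


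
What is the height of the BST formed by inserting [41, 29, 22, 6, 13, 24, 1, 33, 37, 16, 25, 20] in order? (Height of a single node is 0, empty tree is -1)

Insertion order: [41, 29, 22, 6, 13, 24, 1, 33, 37, 16, 25, 20]
Tree (level-order array): [41, 29, None, 22, 33, 6, 24, None, 37, 1, 13, None, 25, None, None, None, None, None, 16, None, None, None, 20]
Compute height bottom-up (empty subtree = -1):
  height(1) = 1 + max(-1, -1) = 0
  height(20) = 1 + max(-1, -1) = 0
  height(16) = 1 + max(-1, 0) = 1
  height(13) = 1 + max(-1, 1) = 2
  height(6) = 1 + max(0, 2) = 3
  height(25) = 1 + max(-1, -1) = 0
  height(24) = 1 + max(-1, 0) = 1
  height(22) = 1 + max(3, 1) = 4
  height(37) = 1 + max(-1, -1) = 0
  height(33) = 1 + max(-1, 0) = 1
  height(29) = 1 + max(4, 1) = 5
  height(41) = 1 + max(5, -1) = 6
Height = 6


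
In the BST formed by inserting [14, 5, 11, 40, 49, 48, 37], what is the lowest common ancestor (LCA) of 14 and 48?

Tree insertion order: [14, 5, 11, 40, 49, 48, 37]
Tree (level-order array): [14, 5, 40, None, 11, 37, 49, None, None, None, None, 48]
In a BST, the LCA of p=14, q=48 is the first node v on the
root-to-leaf path with p <= v <= q (go left if both < v, right if both > v).
Walk from root:
  at 14: 14 <= 14 <= 48, this is the LCA
LCA = 14


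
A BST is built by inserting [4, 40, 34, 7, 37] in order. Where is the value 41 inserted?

Starting tree (level order): [4, None, 40, 34, None, 7, 37]
Insertion path: 4 -> 40
Result: insert 41 as right child of 40
Final tree (level order): [4, None, 40, 34, 41, 7, 37]


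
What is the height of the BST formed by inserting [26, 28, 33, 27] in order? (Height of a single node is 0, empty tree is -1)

Insertion order: [26, 28, 33, 27]
Tree (level-order array): [26, None, 28, 27, 33]
Compute height bottom-up (empty subtree = -1):
  height(27) = 1 + max(-1, -1) = 0
  height(33) = 1 + max(-1, -1) = 0
  height(28) = 1 + max(0, 0) = 1
  height(26) = 1 + max(-1, 1) = 2
Height = 2


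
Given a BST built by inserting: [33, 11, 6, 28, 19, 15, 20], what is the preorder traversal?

Tree insertion order: [33, 11, 6, 28, 19, 15, 20]
Tree (level-order array): [33, 11, None, 6, 28, None, None, 19, None, 15, 20]
Preorder traversal: [33, 11, 6, 28, 19, 15, 20]


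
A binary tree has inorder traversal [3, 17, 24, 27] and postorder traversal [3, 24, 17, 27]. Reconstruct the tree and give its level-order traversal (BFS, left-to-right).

Inorder:   [3, 17, 24, 27]
Postorder: [3, 24, 17, 27]
Algorithm: postorder visits root last, so walk postorder right-to-left;
each value is the root of the current inorder slice — split it at that
value, recurse on the right subtree first, then the left.
Recursive splits:
  root=27; inorder splits into left=[3, 17, 24], right=[]
  root=17; inorder splits into left=[3], right=[24]
  root=24; inorder splits into left=[], right=[]
  root=3; inorder splits into left=[], right=[]
Reconstructed level-order: [27, 17, 3, 24]


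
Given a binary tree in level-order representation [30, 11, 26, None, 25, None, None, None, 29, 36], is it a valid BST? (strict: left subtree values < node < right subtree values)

Level-order array: [30, 11, 26, None, 25, None, None, None, 29, 36]
Validate using subtree bounds (lo, hi): at each node, require lo < value < hi,
then recurse left with hi=value and right with lo=value.
Preorder trace (stopping at first violation):
  at node 30 with bounds (-inf, +inf): OK
  at node 11 with bounds (-inf, 30): OK
  at node 25 with bounds (11, 30): OK
  at node 29 with bounds (25, 30): OK
  at node 36 with bounds (25, 29): VIOLATION
Node 36 violates its bound: not (25 < 36 < 29).
Result: Not a valid BST


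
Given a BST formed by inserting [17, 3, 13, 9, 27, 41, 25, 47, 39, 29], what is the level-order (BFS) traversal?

Tree insertion order: [17, 3, 13, 9, 27, 41, 25, 47, 39, 29]
Tree (level-order array): [17, 3, 27, None, 13, 25, 41, 9, None, None, None, 39, 47, None, None, 29]
BFS from the root, enqueuing left then right child of each popped node:
  queue [17] -> pop 17, enqueue [3, 27], visited so far: [17]
  queue [3, 27] -> pop 3, enqueue [13], visited so far: [17, 3]
  queue [27, 13] -> pop 27, enqueue [25, 41], visited so far: [17, 3, 27]
  queue [13, 25, 41] -> pop 13, enqueue [9], visited so far: [17, 3, 27, 13]
  queue [25, 41, 9] -> pop 25, enqueue [none], visited so far: [17, 3, 27, 13, 25]
  queue [41, 9] -> pop 41, enqueue [39, 47], visited so far: [17, 3, 27, 13, 25, 41]
  queue [9, 39, 47] -> pop 9, enqueue [none], visited so far: [17, 3, 27, 13, 25, 41, 9]
  queue [39, 47] -> pop 39, enqueue [29], visited so far: [17, 3, 27, 13, 25, 41, 9, 39]
  queue [47, 29] -> pop 47, enqueue [none], visited so far: [17, 3, 27, 13, 25, 41, 9, 39, 47]
  queue [29] -> pop 29, enqueue [none], visited so far: [17, 3, 27, 13, 25, 41, 9, 39, 47, 29]
Result: [17, 3, 27, 13, 25, 41, 9, 39, 47, 29]


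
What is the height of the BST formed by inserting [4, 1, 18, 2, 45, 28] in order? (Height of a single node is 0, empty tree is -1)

Insertion order: [4, 1, 18, 2, 45, 28]
Tree (level-order array): [4, 1, 18, None, 2, None, 45, None, None, 28]
Compute height bottom-up (empty subtree = -1):
  height(2) = 1 + max(-1, -1) = 0
  height(1) = 1 + max(-1, 0) = 1
  height(28) = 1 + max(-1, -1) = 0
  height(45) = 1 + max(0, -1) = 1
  height(18) = 1 + max(-1, 1) = 2
  height(4) = 1 + max(1, 2) = 3
Height = 3


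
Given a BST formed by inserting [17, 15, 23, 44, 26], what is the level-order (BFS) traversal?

Tree insertion order: [17, 15, 23, 44, 26]
Tree (level-order array): [17, 15, 23, None, None, None, 44, 26]
BFS from the root, enqueuing left then right child of each popped node:
  queue [17] -> pop 17, enqueue [15, 23], visited so far: [17]
  queue [15, 23] -> pop 15, enqueue [none], visited so far: [17, 15]
  queue [23] -> pop 23, enqueue [44], visited so far: [17, 15, 23]
  queue [44] -> pop 44, enqueue [26], visited so far: [17, 15, 23, 44]
  queue [26] -> pop 26, enqueue [none], visited so far: [17, 15, 23, 44, 26]
Result: [17, 15, 23, 44, 26]


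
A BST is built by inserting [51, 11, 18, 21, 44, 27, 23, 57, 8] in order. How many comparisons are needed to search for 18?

Search path for 18: 51 -> 11 -> 18
Found: True
Comparisons: 3


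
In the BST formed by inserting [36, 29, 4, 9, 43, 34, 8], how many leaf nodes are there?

Tree built from: [36, 29, 4, 9, 43, 34, 8]
Tree (level-order array): [36, 29, 43, 4, 34, None, None, None, 9, None, None, 8]
Rule: A leaf has 0 children.
Per-node child counts:
  node 36: 2 child(ren)
  node 29: 2 child(ren)
  node 4: 1 child(ren)
  node 9: 1 child(ren)
  node 8: 0 child(ren)
  node 34: 0 child(ren)
  node 43: 0 child(ren)
Matching nodes: [8, 34, 43]
Count of leaf nodes: 3


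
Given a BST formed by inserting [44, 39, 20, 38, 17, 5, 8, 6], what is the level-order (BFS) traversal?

Tree insertion order: [44, 39, 20, 38, 17, 5, 8, 6]
Tree (level-order array): [44, 39, None, 20, None, 17, 38, 5, None, None, None, None, 8, 6]
BFS from the root, enqueuing left then right child of each popped node:
  queue [44] -> pop 44, enqueue [39], visited so far: [44]
  queue [39] -> pop 39, enqueue [20], visited so far: [44, 39]
  queue [20] -> pop 20, enqueue [17, 38], visited so far: [44, 39, 20]
  queue [17, 38] -> pop 17, enqueue [5], visited so far: [44, 39, 20, 17]
  queue [38, 5] -> pop 38, enqueue [none], visited so far: [44, 39, 20, 17, 38]
  queue [5] -> pop 5, enqueue [8], visited so far: [44, 39, 20, 17, 38, 5]
  queue [8] -> pop 8, enqueue [6], visited so far: [44, 39, 20, 17, 38, 5, 8]
  queue [6] -> pop 6, enqueue [none], visited so far: [44, 39, 20, 17, 38, 5, 8, 6]
Result: [44, 39, 20, 17, 38, 5, 8, 6]


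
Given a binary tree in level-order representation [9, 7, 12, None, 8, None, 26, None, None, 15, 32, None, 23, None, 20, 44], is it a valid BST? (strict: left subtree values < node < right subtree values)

Level-order array: [9, 7, 12, None, 8, None, 26, None, None, 15, 32, None, 23, None, 20, 44]
Validate using subtree bounds (lo, hi): at each node, require lo < value < hi,
then recurse left with hi=value and right with lo=value.
Preorder trace (stopping at first violation):
  at node 9 with bounds (-inf, +inf): OK
  at node 7 with bounds (-inf, 9): OK
  at node 8 with bounds (7, 9): OK
  at node 12 with bounds (9, +inf): OK
  at node 26 with bounds (12, +inf): OK
  at node 15 with bounds (12, 26): OK
  at node 23 with bounds (15, 26): OK
  at node 44 with bounds (15, 23): VIOLATION
Node 44 violates its bound: not (15 < 44 < 23).
Result: Not a valid BST


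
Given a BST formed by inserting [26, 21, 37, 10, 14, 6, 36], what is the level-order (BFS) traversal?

Tree insertion order: [26, 21, 37, 10, 14, 6, 36]
Tree (level-order array): [26, 21, 37, 10, None, 36, None, 6, 14]
BFS from the root, enqueuing left then right child of each popped node:
  queue [26] -> pop 26, enqueue [21, 37], visited so far: [26]
  queue [21, 37] -> pop 21, enqueue [10], visited so far: [26, 21]
  queue [37, 10] -> pop 37, enqueue [36], visited so far: [26, 21, 37]
  queue [10, 36] -> pop 10, enqueue [6, 14], visited so far: [26, 21, 37, 10]
  queue [36, 6, 14] -> pop 36, enqueue [none], visited so far: [26, 21, 37, 10, 36]
  queue [6, 14] -> pop 6, enqueue [none], visited so far: [26, 21, 37, 10, 36, 6]
  queue [14] -> pop 14, enqueue [none], visited so far: [26, 21, 37, 10, 36, 6, 14]
Result: [26, 21, 37, 10, 36, 6, 14]


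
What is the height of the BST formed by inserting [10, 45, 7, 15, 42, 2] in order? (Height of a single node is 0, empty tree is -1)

Insertion order: [10, 45, 7, 15, 42, 2]
Tree (level-order array): [10, 7, 45, 2, None, 15, None, None, None, None, 42]
Compute height bottom-up (empty subtree = -1):
  height(2) = 1 + max(-1, -1) = 0
  height(7) = 1 + max(0, -1) = 1
  height(42) = 1 + max(-1, -1) = 0
  height(15) = 1 + max(-1, 0) = 1
  height(45) = 1 + max(1, -1) = 2
  height(10) = 1 + max(1, 2) = 3
Height = 3


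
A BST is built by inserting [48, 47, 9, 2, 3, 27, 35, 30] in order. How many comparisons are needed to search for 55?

Search path for 55: 48
Found: False
Comparisons: 1


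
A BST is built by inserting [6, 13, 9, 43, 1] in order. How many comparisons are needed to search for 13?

Search path for 13: 6 -> 13
Found: True
Comparisons: 2


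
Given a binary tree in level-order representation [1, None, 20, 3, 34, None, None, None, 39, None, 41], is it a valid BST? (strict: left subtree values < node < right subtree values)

Level-order array: [1, None, 20, 3, 34, None, None, None, 39, None, 41]
Validate using subtree bounds (lo, hi): at each node, require lo < value < hi,
then recurse left with hi=value and right with lo=value.
Preorder trace (stopping at first violation):
  at node 1 with bounds (-inf, +inf): OK
  at node 20 with bounds (1, +inf): OK
  at node 3 with bounds (1, 20): OK
  at node 34 with bounds (20, +inf): OK
  at node 39 with bounds (34, +inf): OK
  at node 41 with bounds (39, +inf): OK
No violation found at any node.
Result: Valid BST


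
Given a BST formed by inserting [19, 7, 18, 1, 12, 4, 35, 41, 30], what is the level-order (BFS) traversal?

Tree insertion order: [19, 7, 18, 1, 12, 4, 35, 41, 30]
Tree (level-order array): [19, 7, 35, 1, 18, 30, 41, None, 4, 12]
BFS from the root, enqueuing left then right child of each popped node:
  queue [19] -> pop 19, enqueue [7, 35], visited so far: [19]
  queue [7, 35] -> pop 7, enqueue [1, 18], visited so far: [19, 7]
  queue [35, 1, 18] -> pop 35, enqueue [30, 41], visited so far: [19, 7, 35]
  queue [1, 18, 30, 41] -> pop 1, enqueue [4], visited so far: [19, 7, 35, 1]
  queue [18, 30, 41, 4] -> pop 18, enqueue [12], visited so far: [19, 7, 35, 1, 18]
  queue [30, 41, 4, 12] -> pop 30, enqueue [none], visited so far: [19, 7, 35, 1, 18, 30]
  queue [41, 4, 12] -> pop 41, enqueue [none], visited so far: [19, 7, 35, 1, 18, 30, 41]
  queue [4, 12] -> pop 4, enqueue [none], visited so far: [19, 7, 35, 1, 18, 30, 41, 4]
  queue [12] -> pop 12, enqueue [none], visited so far: [19, 7, 35, 1, 18, 30, 41, 4, 12]
Result: [19, 7, 35, 1, 18, 30, 41, 4, 12]


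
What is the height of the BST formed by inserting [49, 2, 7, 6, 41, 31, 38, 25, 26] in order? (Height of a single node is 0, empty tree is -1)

Insertion order: [49, 2, 7, 6, 41, 31, 38, 25, 26]
Tree (level-order array): [49, 2, None, None, 7, 6, 41, None, None, 31, None, 25, 38, None, 26]
Compute height bottom-up (empty subtree = -1):
  height(6) = 1 + max(-1, -1) = 0
  height(26) = 1 + max(-1, -1) = 0
  height(25) = 1 + max(-1, 0) = 1
  height(38) = 1 + max(-1, -1) = 0
  height(31) = 1 + max(1, 0) = 2
  height(41) = 1 + max(2, -1) = 3
  height(7) = 1 + max(0, 3) = 4
  height(2) = 1 + max(-1, 4) = 5
  height(49) = 1 + max(5, -1) = 6
Height = 6
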